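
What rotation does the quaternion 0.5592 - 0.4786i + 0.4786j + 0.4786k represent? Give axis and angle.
axis = (-√3/3, √3/3, √3/3), θ = 112°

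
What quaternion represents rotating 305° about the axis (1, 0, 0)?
-0.887 + 0.4617i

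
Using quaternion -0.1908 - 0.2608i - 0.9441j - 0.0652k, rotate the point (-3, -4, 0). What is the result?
(0.503, -4.974, 0.088)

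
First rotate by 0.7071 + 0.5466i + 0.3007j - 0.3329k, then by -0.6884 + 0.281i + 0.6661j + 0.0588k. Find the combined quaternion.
-0.8211 - 0.417i + 0.3897j - 0.0088k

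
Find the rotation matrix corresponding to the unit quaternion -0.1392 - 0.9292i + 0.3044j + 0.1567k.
[[0.7656, -0.5221, -0.376], [-0.6093, -0.7759, -0.1633], [-0.2065, 0.3541, -0.9121]]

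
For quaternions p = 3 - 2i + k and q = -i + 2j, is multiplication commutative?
No: pq = -2 - 5i + 5j - 4k ≠ -2 - i + 7j + 4k = qp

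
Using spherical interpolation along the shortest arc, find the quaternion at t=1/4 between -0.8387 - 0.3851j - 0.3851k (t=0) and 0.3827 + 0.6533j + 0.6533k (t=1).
-0.7475 - 0.4697j - 0.4697k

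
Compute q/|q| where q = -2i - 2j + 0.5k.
-0.6963i - 0.6963j + 0.1741k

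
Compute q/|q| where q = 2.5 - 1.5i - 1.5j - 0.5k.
0.7538 - 0.4523i - 0.4523j - 0.1508k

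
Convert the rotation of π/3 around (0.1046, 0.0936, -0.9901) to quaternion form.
0.866 + 0.0523i + 0.0468j - 0.495k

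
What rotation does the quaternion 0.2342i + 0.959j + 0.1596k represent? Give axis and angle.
axis = (0.2342, 0.959, 0.1596), θ = π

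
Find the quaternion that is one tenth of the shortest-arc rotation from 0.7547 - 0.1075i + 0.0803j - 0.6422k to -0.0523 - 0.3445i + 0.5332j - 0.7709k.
0.6966 - 0.1411i + 0.1382j - 0.6897k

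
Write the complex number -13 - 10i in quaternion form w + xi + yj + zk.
-13 - 10i + 0j + 0k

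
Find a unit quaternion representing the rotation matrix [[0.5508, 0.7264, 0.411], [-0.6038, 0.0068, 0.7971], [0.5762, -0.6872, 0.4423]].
0.7071 - 0.5248i - 0.0584j - 0.4703k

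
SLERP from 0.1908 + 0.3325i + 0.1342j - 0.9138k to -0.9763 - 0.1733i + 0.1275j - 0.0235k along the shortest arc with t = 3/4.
0.9168 + 0.2648i - 0.0654j - 0.2918k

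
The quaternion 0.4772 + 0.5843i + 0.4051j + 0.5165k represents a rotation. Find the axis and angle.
axis = (0.6649, 0.461, 0.5877), θ = 123°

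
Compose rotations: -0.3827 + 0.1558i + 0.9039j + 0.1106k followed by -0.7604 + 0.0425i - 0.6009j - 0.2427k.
0.8544 + 0.0182i - 0.4999j + 0.1408k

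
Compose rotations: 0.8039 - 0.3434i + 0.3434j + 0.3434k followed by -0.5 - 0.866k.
-0.1046 + 0.4691i + 0.1257j - 0.8679k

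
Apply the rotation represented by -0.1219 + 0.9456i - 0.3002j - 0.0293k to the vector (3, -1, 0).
(3.029, -0.892, -0.173)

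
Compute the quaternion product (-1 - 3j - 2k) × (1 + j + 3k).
8 - 7i - 4j - 5k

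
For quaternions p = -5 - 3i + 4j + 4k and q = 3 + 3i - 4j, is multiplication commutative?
No: pq = 10 - 8i + 44j + 12k ≠ 10 - 40i + 20j + 12k = qp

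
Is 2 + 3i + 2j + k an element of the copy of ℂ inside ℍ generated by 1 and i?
No. The quaternion 2 + 3i + 2j + k has j-coefficient y = 2 and k-coefficient z = 1, not both zero, so it does not lie in the complex subalgebra spanned by 1 and i.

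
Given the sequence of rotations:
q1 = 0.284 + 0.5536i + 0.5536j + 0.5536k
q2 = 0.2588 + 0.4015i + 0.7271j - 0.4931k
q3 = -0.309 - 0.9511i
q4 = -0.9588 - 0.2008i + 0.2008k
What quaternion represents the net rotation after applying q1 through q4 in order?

q2 · q1 = -0.2783 + 0.9328i - 0.1455j - 0.177k
q3 · q2 · q1 = 0.9732 - 0.0235i - 0.1234j + 0.1931k
q4 · q3 · q2 · q1 = -0.9766 - 0.1481i + 0.1524j + 0.0351k
-0.9766 - 0.1481i + 0.1524j + 0.0351k


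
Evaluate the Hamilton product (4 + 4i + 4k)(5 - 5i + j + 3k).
28 - 4i - 28j + 36k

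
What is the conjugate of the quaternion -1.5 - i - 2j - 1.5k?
-1.5 + i + 2j + 1.5k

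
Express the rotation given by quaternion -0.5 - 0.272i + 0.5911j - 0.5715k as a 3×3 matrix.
[[-0.352, -0.8931, -0.2802], [0.2499, 0.1988, -0.9476], [0.902, -0.4036, 0.1532]]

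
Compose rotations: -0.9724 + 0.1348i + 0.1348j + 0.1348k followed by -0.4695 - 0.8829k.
0.5756 + 0.0557i - 0.1823j + 0.7952k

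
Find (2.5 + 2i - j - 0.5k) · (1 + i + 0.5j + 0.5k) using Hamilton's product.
1.25 + 4.25i - 1.25j + 2.75k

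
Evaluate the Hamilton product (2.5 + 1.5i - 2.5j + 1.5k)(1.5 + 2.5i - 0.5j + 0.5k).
-2 + 8i - 2j + 9k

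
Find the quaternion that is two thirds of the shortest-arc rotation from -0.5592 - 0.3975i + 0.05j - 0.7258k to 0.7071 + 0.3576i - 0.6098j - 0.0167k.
-0.7338 - 0.4154i + 0.4658j - 0.2683k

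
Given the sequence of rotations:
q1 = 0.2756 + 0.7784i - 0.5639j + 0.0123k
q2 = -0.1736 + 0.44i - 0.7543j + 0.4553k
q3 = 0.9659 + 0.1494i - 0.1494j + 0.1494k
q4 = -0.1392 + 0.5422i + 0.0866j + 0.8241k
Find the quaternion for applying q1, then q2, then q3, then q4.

q2 · q1 = -0.8213 + 0.2336i + 0.239j + 0.4624k
q3 · q2 · q1 = -0.8616 - 0.0019i + 0.3194j + 0.3945k
q4 · q3 · q2 · q1 = -0.2318 - 0.6959i - 0.3345j - 0.5916k
-0.2318 - 0.6959i - 0.3345j - 0.5916k


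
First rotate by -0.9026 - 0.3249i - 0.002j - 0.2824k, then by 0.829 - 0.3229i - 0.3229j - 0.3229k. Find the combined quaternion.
-0.945 + 0.1126i + 0.3035j - 0.0469k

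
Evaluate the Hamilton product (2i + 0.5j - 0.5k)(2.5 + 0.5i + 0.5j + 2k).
-0.25 + 6.25i - 3j - 0.5k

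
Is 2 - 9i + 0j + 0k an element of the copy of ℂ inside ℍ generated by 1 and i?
Yes. The quaternion 2 - 9i has j- and k-coefficients y = z = 0, so it lies in the complex subalgebra spanned by 1 and i.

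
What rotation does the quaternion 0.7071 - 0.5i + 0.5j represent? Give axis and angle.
axis = (-√2/2, √2/2, 0), θ = π/2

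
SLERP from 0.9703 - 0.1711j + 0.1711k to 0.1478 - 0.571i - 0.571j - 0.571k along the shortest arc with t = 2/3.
0.5705 - 0.4697i - 0.5489j - 0.3906k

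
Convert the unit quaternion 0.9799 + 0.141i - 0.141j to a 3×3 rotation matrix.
[[0.9602, -0.0398, -0.2763], [-0.0398, 0.9602, -0.2763], [0.2763, 0.2763, 0.9205]]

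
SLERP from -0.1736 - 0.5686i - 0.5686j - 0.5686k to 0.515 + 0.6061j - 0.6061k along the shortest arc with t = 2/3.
-0.5142 - 0.2706i - 0.7785j + 0.2374k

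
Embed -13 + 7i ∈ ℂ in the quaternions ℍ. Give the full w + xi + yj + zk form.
-13 + 7i + 0j + 0k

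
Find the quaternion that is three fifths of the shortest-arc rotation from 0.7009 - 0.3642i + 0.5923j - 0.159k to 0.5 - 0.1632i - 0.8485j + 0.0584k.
0.0027 - 0.0763i + 0.988j - 0.1339k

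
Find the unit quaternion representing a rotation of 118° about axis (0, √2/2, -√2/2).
0.515 + 0.6061j - 0.6061k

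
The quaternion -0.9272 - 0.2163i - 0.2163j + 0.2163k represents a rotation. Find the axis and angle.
axis = (-√3/3, -√3/3, √3/3), θ = 316°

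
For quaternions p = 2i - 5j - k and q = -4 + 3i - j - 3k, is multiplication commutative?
No: pq = -14 + 6i + 23j + 17k ≠ -14 - 22i + 17j - 9k = qp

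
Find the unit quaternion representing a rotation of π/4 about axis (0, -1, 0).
0.9239 - 0.3827j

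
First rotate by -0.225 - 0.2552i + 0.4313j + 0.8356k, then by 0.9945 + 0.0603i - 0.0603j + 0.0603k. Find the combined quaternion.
-0.2328 - 0.3438i + 0.3767j + 0.8281k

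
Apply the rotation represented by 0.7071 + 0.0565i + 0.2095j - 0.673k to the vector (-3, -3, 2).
(-2.505, 1.797, 3.535)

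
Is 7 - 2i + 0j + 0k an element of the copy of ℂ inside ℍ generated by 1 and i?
Yes. The quaternion 7 - 2i has j- and k-coefficients y = z = 0, so it lies in the complex subalgebra spanned by 1 and i.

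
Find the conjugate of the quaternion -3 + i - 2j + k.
-3 - i + 2j - k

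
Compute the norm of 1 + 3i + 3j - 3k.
√28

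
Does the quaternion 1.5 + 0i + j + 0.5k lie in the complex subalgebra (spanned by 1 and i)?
No. The quaternion 1.5 + j + 0.5k has j-coefficient y = 1 and k-coefficient z = 0.5, not both zero, so it does not lie in the complex subalgebra spanned by 1 and i.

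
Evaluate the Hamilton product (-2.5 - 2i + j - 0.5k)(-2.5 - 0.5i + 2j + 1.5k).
4 + 8.75i - 4.25j - 6k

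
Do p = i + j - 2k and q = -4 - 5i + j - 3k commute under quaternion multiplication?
No: pq = -2 - 5i + 9j + 14k ≠ -2 - 3i - 17j + 2k = qp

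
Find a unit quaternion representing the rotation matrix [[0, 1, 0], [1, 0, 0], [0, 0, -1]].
0.7071i + 0.7071j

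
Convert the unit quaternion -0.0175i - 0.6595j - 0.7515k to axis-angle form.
axis = (-0.0175, -0.6595, -0.7515), θ = π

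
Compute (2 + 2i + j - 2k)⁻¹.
0.1538 - 0.1538i - 0.0769j + 0.1538k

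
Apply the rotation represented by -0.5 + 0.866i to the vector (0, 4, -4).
(0, -5.464, -1.464)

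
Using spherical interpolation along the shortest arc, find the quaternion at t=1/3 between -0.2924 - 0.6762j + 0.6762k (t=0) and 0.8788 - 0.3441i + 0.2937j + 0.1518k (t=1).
-0.5943 + 0.1444i - 0.645j + 0.4581k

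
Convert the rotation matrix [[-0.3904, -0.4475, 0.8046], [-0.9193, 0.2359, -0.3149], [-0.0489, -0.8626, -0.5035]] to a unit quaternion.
0.2924 - 0.4683i + 0.7297j - 0.4034k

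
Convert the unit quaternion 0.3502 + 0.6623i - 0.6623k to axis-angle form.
axis = (√2/2, 0, -√2/2), θ = 139°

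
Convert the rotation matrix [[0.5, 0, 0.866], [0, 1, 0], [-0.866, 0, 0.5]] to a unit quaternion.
0.866 + 0.5j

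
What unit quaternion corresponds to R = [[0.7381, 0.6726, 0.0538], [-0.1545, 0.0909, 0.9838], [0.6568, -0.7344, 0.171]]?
0.7071 - 0.6075i - 0.2132j - 0.2924k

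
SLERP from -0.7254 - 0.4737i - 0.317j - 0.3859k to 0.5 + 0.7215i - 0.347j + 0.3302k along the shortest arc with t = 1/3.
-0.6934 - 0.5966i - 0.0971j - 0.3922k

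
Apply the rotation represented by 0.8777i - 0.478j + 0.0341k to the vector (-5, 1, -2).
(-3.662, 3.718, 1.663)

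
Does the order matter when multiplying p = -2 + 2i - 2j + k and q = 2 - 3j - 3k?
Yes: pq = -7 + 13i + 8j + 2k ≠ -7 - 5i - 4j + 14k = qp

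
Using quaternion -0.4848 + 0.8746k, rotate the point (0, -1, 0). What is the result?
(-0.848, 0.53, 0)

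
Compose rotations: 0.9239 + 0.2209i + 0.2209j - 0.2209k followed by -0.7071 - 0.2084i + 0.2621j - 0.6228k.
-0.8027 - 0.2691i - 0.0977j - 0.5231k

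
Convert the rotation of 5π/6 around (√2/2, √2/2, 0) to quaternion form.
0.2588 + 0.683i + 0.683j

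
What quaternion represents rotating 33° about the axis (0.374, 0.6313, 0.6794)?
0.9588 + 0.1062i + 0.1793j + 0.193k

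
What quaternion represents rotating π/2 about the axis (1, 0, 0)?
0.7071 + 0.7071i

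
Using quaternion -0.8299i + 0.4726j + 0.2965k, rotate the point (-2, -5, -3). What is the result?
(4.644, 3.495, 2.056)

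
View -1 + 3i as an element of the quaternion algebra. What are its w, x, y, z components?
-1 + 3i + 0j + 0k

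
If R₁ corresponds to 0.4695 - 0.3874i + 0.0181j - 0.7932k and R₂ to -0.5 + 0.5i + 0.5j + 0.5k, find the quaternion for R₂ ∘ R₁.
0.3465 + 0.0228i + 0.4286j + 0.8341k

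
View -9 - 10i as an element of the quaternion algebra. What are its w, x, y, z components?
-9 - 10i + 0j + 0k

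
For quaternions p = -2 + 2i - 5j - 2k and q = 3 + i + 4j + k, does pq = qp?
No: pq = 14 + 7i - 27j + 5k ≠ 14 + i - 19j - 21k = qp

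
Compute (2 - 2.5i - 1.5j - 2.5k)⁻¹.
0.1067 + 0.1333i + 0.08j + 0.1333k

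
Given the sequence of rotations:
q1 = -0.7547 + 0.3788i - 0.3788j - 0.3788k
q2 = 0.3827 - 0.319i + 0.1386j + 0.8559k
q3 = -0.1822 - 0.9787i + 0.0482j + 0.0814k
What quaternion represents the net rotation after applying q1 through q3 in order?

q2 · q1 = 0.2087 + 0.6574i - 0.0462j - 0.7226k
q3 · q2 · q1 = 0.6664 - 0.3551i - 0.6352j + 0.1622k
0.6664 - 0.3551i - 0.6352j + 0.1622k


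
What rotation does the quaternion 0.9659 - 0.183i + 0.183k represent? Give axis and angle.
axis = (-√2/2, 0, √2/2), θ = π/6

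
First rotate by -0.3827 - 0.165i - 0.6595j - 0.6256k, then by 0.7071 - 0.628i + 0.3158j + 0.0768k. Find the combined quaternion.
-0.1179 - 0.0233i - 0.9927j - 0.0055k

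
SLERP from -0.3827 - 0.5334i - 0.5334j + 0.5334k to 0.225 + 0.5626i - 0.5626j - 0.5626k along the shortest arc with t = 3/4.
-0.3082 - 0.6377i + 0.303j + 0.6377k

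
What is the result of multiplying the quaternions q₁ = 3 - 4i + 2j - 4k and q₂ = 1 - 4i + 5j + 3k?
-11 + 10i + 45j - 7k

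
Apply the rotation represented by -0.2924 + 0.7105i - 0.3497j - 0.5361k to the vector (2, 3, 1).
(-2.627, -1.33, -2.308)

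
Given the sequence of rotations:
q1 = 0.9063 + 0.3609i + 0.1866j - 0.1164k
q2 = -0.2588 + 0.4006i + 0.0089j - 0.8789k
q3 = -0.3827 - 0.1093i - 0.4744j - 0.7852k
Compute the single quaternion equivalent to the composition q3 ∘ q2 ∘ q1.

q2 · q1 = -0.4831 + 0.4326i - 0.3108j - 0.6949k
q3 · q2 · q1 = -0.4609 - 0.0271i - 0.0675j + 0.8845k
-0.4609 - 0.0271i - 0.0675j + 0.8845k


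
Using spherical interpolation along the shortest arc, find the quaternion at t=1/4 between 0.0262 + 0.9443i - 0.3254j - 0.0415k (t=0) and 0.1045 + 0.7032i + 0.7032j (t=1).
0.0537 + 0.9965i - 0.0534j - 0.0343k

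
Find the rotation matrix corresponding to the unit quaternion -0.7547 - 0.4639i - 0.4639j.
[[0.5696, 0.4304, 0.7002], [0.4304, 0.5696, -0.7002], [-0.7002, 0.7002, 0.1392]]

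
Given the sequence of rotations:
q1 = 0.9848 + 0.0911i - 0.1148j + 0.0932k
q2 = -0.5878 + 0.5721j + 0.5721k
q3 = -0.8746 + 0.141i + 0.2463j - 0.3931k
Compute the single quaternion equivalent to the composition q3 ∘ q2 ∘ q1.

q2 · q1 = -0.5665 + 0.0654i + 0.683j + 0.4565k
q3 · q2 · q1 = 0.4975 + 0.2438i - 0.827j - 0.0964k
0.4975 + 0.2438i - 0.827j - 0.0964k


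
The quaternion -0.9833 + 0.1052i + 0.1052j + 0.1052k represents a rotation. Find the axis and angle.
axis = (√3/3, √3/3, √3/3), θ = 339°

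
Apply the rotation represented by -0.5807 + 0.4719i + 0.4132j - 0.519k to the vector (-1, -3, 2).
(-1.421, -0.802, 3.367)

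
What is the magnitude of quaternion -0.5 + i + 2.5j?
2.739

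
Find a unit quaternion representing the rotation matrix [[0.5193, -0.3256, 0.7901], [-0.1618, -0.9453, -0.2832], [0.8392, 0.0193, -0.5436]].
0.0872 + 0.8672i - 0.1405j + 0.4697k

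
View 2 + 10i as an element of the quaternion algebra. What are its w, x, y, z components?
2 + 10i + 0j + 0k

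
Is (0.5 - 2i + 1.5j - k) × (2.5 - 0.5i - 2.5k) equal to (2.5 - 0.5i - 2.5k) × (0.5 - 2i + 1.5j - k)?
No: pq = -2.25 - 9i - 0.75j - 3k ≠ -2.25 - 1.5i + 8.25j - 4.5k = qp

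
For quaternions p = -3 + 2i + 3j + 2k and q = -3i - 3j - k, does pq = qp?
No: pq = 17 + 12i + 5j + 6k ≠ 17 + 6i + 13j = qp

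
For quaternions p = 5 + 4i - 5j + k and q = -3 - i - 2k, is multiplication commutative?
No: pq = -9 - 7i + 22j - 18k ≠ -9 - 27i + 8j - 8k = qp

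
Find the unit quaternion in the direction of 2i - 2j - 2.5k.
0.5298i - 0.5298j - 0.6623k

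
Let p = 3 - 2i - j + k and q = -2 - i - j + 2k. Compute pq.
-11 + 2j + 5k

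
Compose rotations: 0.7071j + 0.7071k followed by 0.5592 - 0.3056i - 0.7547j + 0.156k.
0.4233 - 0.644i + 0.6115j + 0.1793k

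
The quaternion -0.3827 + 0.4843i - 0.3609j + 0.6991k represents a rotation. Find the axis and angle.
axis = (0.5242, -0.3906, 0.7567), θ = 5π/4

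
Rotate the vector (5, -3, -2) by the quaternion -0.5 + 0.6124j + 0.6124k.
(-3.113, -5.312, 0.312)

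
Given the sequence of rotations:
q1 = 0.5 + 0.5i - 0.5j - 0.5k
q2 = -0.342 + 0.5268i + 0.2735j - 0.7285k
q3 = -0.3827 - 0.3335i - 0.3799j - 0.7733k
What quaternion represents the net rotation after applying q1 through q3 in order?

q2 · q1 = -0.6619 - 0.4086i + 0.2069j - 0.5934k
q3 · q2 · q1 = -0.2632 + 0.7625i + 0.2903j + 0.5147k
-0.2632 + 0.7625i + 0.2903j + 0.5147k


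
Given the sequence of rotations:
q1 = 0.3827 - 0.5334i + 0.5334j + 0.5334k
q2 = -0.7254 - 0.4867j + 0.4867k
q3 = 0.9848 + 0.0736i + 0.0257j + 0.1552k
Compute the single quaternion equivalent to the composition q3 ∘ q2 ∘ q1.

q2 · q1 = -0.2776 - 0.1323i - 0.8328j - 0.4603k
q3 · q2 · q1 = -0.1708 - 0.0333i - 0.8139j - 0.5543k
-0.1708 - 0.0333i - 0.8139j - 0.5543k


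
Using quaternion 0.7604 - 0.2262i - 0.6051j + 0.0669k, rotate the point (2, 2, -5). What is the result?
(5.614, 1.213, 0.103)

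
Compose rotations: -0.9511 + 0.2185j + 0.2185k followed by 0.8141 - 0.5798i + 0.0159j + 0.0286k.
-0.784 + 0.5487i + 0.2894j + 0.024k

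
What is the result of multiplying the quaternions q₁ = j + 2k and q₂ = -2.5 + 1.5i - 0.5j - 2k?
4.5 - i + 0.5j - 6.5k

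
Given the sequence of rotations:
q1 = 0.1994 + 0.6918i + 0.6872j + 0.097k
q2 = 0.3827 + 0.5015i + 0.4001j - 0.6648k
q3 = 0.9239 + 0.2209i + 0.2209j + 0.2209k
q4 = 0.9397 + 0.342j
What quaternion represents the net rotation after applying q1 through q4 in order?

q2 · q1 = -0.4811 + 0.8604i - 0.1658j - 0.0276k
q3 · q2 · q1 = -0.5918 + 0.7192i - 0.0633j - 0.3585k
q4 · q3 · q2 · q1 = -0.5345 + 0.5532i - 0.2619j - 0.5828k
-0.5345 + 0.5532i - 0.2619j - 0.5828k


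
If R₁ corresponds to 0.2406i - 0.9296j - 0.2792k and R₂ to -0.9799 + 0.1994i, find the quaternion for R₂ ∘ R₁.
-0.048 - 0.2358i + 0.9666j + 0.0882k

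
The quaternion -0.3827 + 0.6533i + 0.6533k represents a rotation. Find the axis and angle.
axis = (√2/2, 0, √2/2), θ = 5π/4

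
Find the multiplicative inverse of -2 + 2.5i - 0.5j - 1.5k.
-0.1569 - 0.1961i + 0.0392j + 0.1176k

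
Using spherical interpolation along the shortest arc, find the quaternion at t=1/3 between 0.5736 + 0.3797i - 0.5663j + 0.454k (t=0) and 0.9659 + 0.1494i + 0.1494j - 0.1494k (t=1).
0.8181 + 0.3448i - 0.3648j + 0.2806k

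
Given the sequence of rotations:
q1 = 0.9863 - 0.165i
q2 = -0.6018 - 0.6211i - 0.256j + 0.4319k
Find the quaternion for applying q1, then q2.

q2 · q1 = -0.696 - 0.5133i - 0.3238j + 0.3837k
-0.696 - 0.5133i - 0.3238j + 0.3837k


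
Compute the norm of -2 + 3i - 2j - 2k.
√21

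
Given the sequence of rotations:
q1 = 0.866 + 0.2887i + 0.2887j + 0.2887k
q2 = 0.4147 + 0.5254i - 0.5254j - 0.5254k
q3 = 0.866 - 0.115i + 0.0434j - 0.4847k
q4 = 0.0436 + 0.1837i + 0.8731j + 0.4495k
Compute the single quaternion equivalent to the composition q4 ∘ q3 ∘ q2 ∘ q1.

q2 · q1 = 0.5108 + 0.5747i - 0.6386j - 0.0319k
q3 · q2 · q1 = 0.5207 + 0.128i - 0.8131j - 0.2267k
q4 · q3 · q2 · q1 = 0.811 + 0.2688i + 0.5184j - 0.037k
0.811 + 0.2688i + 0.5184j - 0.037k


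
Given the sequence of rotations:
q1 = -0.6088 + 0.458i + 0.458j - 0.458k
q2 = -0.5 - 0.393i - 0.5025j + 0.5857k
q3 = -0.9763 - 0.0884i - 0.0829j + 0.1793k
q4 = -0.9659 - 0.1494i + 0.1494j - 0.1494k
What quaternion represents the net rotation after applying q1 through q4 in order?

q2 · q1 = 0.9828 - 0.0278i + 0.1652j - 0.0774k
q3 · q2 · q1 = -0.9344 - 0.0829i - 0.2546j + 0.2349k
q4 · q3 · q2 · q1 = 0.9633 + 0.2167i + 0.1538j - 0.0369k
0.9633 + 0.2167i + 0.1538j - 0.0369k


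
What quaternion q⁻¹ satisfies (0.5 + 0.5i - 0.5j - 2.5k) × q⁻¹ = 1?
0.0714 - 0.0714i + 0.0714j + 0.3571k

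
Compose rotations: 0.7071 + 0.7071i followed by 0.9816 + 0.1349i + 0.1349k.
0.5987 + 0.7895i + 0.0954j + 0.0954k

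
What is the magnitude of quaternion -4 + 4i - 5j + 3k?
√66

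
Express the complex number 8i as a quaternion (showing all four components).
0 + 8i + 0j + 0k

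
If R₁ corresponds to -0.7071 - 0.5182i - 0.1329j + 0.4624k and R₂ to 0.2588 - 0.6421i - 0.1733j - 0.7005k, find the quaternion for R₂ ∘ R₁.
-0.2149 + 0.1467i + 0.7481j + 0.6105k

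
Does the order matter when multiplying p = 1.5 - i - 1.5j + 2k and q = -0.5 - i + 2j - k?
Yes: pq = 3.25 - 3.5i + 0.75j - 6k ≠ 3.25 + 1.5i + 6.75j + k = qp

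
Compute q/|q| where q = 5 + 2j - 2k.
0.8704 + 0.3482j - 0.3482k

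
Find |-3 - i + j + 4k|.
√27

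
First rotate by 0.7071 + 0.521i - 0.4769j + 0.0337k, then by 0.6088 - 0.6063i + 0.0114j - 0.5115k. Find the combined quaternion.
0.769 - 0.3551i - 0.5283j - 0.058k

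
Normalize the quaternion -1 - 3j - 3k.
-0.2294 - 0.6882j - 0.6882k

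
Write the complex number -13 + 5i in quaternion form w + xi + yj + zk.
-13 + 5i + 0j + 0k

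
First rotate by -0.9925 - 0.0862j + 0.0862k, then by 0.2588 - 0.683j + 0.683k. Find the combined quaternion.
-0.3746 + 0.6556j - 0.6556k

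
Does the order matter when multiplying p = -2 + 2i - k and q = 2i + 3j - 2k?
Yes: pq = -6 - i - 4j + 10k ≠ -6 - 7i - 8j - 2k = qp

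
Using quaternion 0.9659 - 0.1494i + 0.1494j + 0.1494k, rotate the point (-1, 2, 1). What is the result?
(-1.333, 1.911, 0.756)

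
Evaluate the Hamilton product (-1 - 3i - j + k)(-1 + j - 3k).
5 + 5i - 9j - k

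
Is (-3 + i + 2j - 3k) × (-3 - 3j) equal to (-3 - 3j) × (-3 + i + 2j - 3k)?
No: pq = 15 - 12i + 3j + 6k ≠ 15 + 6i + 3j + 12k = qp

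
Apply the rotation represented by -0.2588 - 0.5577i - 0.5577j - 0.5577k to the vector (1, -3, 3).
(1.488, 2.643, -3.131)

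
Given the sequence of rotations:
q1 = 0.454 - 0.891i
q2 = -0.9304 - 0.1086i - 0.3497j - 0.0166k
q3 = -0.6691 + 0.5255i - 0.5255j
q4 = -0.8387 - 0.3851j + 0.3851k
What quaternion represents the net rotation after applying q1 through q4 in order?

q2 · q1 = -0.5192 + 0.7797i - 0.144j - 0.3191k
q3 · q2 · q1 = -0.138 - 0.6268i + 0.5369j + 0.5476k
q4 · q3 · q2 · q1 = 0.1116 + 0.1081i - 0.6385j - 0.7538k
0.1116 + 0.1081i - 0.6385j - 0.7538k


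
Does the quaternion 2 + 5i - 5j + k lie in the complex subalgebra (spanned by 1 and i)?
No. The quaternion 2 + 5i - 5j + k has j-coefficient y = -5 and k-coefficient z = 1, not both zero, so it does not lie in the complex subalgebra spanned by 1 and i.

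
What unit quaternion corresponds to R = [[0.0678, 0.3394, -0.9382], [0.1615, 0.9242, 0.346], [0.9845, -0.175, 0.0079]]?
0.7071 - 0.1842i - 0.6798j - 0.0629k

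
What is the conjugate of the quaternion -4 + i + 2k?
-4 - i - 2k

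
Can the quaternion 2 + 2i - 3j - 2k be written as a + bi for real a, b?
No. The quaternion 2 + 2i - 3j - 2k has j-coefficient y = -3 and k-coefficient z = -2, not both zero, so it does not lie in the complex subalgebra spanned by 1 and i.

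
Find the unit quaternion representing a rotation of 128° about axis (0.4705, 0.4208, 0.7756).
0.4384 + 0.4229i + 0.3782j + 0.6971k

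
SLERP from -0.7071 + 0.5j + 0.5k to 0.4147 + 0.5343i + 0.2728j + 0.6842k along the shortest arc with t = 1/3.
-0.3859 + 0.2421i + 0.5293j + 0.7157k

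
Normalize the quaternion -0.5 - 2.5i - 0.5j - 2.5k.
-0.1387 - 0.6934i - 0.1387j - 0.6934k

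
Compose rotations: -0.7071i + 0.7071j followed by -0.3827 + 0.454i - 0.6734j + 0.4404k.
0.7972 - 0.0408i - 0.582j - 0.1551k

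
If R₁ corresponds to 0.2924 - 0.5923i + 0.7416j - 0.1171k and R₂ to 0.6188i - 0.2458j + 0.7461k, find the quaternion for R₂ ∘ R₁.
0.6362 - 0.3436i - 0.4413j + 0.5315k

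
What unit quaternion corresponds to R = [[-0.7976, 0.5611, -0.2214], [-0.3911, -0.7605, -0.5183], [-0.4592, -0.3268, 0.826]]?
-0.2588 - 0.185i - 0.2297j + 0.9198k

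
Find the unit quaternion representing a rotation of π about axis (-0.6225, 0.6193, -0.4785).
-0.6225i + 0.6193j - 0.4785k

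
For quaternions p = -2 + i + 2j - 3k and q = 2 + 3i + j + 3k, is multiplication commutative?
No: pq = 5i - 10j - 17k ≠ -13i + 14j - 7k = qp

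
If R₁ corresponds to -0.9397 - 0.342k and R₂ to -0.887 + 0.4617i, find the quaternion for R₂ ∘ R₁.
0.8335 - 0.4339i + 0.1579j + 0.3034k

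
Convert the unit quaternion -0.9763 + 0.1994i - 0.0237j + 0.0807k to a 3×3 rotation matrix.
[[0.9859, 0.1481, 0.0785], [-0.167, 0.9075, 0.3855], [-0.0141, -0.3932, 0.9194]]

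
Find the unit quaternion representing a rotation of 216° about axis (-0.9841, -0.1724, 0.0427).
-0.309 - 0.9359i - 0.164j + 0.0406k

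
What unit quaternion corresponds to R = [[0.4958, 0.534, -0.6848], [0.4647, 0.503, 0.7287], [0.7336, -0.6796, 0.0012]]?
0.7071 - 0.4979i - 0.5015j - 0.0245k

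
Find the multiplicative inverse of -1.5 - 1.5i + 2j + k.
-0.1579 + 0.1579i - 0.2105j - 0.1053k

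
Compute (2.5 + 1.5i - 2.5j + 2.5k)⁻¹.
0.119 - 0.0714i + 0.119j - 0.119k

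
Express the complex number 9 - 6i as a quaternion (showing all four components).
9 - 6i + 0j + 0k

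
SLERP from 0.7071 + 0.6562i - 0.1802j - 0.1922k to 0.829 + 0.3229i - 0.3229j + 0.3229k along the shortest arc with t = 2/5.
0.7968 + 0.5497i - 0.2505j + 0.0164k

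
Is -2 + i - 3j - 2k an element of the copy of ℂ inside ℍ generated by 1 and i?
No. The quaternion -2 + i - 3j - 2k has j-coefficient y = -3 and k-coefficient z = -2, not both zero, so it does not lie in the complex subalgebra spanned by 1 and i.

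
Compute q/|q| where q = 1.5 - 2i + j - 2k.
0.4472 - 0.5963i + 0.2981j - 0.5963k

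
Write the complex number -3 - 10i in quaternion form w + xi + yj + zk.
-3 - 10i + 0j + 0k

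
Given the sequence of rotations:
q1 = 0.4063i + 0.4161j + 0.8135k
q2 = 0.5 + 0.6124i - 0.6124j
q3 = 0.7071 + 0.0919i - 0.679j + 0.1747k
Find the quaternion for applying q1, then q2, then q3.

q2 · q1 = 0.006 - 0.295i - 0.2901j + 0.9104k
q3 · q2 · q1 = -0.3247 - 0.7755i - 0.3444j + 0.4178k
-0.3247 - 0.7755i - 0.3444j + 0.4178k


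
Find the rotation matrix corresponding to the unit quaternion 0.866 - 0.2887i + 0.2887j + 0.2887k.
[[0.6666, -0.6667, 0.3333], [0.3333, 0.6666, 0.6667], [-0.6667, -0.3333, 0.6666]]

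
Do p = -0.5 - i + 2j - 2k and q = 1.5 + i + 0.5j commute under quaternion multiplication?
No: pq = -0.75 - i + 0.75j - 5.5k ≠ -0.75 - 3i + 4.75j - 0.5k = qp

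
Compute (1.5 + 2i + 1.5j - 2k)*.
1.5 - 2i - 1.5j + 2k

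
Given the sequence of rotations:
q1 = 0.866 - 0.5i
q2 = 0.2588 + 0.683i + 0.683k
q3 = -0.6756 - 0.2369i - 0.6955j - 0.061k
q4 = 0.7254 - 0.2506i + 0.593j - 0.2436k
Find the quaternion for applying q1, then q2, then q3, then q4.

q2 · q1 = 0.5656 + 0.4621i - 0.3415j + 0.5915k
q3 · q2 · q1 = -0.4741 - 0.8784i - 0.0507j - 0.0318k
q4 · q3 · q2 · q1 = -0.5417 - 0.5496i - 0.1119j + 0.626k
-0.5417 - 0.5496i - 0.1119j + 0.626k


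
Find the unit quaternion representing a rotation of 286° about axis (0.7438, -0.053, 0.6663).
-0.7986 + 0.4476i - 0.0319j + 0.401k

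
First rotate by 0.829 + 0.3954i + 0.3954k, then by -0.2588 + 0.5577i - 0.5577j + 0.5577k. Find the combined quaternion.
-0.6556 + 0.1395i - 0.4623j + 0.5805k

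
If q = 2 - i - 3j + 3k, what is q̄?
2 + i + 3j - 3k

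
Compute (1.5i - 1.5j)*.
-1.5i + 1.5j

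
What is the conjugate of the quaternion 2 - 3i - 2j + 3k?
2 + 3i + 2j - 3k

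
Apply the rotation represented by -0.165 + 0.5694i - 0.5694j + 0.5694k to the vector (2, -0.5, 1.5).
(0.891, -2.215, 0.894)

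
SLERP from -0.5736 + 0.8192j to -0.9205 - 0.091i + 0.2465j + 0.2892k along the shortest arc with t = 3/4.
-0.8774 - 0.0712i + 0.4171j + 0.2263k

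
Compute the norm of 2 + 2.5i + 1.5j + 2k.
4.062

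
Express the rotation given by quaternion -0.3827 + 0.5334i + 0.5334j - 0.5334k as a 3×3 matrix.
[[-0.1381, 0.1608, -0.9773], [0.9773, -0.1381, -0.1608], [-0.1608, -0.9773, -0.1381]]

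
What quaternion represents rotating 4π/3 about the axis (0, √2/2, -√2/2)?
-0.5 + 0.6124j - 0.6124k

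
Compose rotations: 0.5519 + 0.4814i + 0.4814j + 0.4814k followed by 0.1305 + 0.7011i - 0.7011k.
0.072 + 0.7873i - 0.6122j + 0.0134k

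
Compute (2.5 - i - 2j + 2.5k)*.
2.5 + i + 2j - 2.5k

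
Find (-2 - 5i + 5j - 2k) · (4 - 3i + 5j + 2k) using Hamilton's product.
-44 + 6i + 26j - 22k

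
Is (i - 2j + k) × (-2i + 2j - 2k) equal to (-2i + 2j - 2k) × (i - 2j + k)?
No: pq = 8 + 2i - 2k ≠ 8 - 2i + 2k = qp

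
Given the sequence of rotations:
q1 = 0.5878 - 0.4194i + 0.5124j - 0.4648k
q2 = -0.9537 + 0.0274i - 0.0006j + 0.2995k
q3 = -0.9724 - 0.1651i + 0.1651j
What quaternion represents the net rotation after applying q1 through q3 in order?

q2 · q1 = -0.4096 + 0.2629i - 0.6019j + 0.6331k
q3 · q2 · q1 = 0.5411 - 0.0835i + 0.6222j - 0.5597k
0.5411 - 0.0835i + 0.6222j - 0.5597k


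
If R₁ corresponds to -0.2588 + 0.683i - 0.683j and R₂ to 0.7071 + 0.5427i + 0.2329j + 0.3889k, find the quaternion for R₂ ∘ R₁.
-0.3946 + 0.6081i - 0.2776j - 0.6304k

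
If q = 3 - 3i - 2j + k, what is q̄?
3 + 3i + 2j - k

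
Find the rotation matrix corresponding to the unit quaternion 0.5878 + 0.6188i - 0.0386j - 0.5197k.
[[0.4568, 0.5632, -0.6886], [-0.6587, -0.306, -0.6873], [-0.5978, 0.7676, 0.2312]]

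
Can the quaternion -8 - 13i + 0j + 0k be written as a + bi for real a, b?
Yes. The quaternion -8 - 13i has j- and k-coefficients y = z = 0, so it lies in the complex subalgebra spanned by 1 and i.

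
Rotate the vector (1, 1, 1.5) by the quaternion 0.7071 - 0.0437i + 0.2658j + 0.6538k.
(-0.466, 1.657, 1.135)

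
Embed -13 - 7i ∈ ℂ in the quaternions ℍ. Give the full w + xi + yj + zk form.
-13 - 7i + 0j + 0k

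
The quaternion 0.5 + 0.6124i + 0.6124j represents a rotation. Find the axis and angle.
axis = (√2/2, √2/2, 0), θ = 2π/3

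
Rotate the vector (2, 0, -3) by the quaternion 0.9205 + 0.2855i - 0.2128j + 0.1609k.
(2.615, 2.132, -1.272)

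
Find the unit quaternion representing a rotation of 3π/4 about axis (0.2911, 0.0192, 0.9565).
0.3827 + 0.2689i + 0.0177j + 0.8837k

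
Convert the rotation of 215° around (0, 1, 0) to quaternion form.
-0.3007 + 0.9537j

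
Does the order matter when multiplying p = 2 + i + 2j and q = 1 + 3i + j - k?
Yes: pq = -3 + 5i + 5j - 7k ≠ -3 + 9i + 3j + 3k = qp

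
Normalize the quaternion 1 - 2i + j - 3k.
0.2582 - 0.5164i + 0.2582j - 0.7746k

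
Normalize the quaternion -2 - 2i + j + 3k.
-0.4714 - 0.4714i + 0.2357j + 0.7071k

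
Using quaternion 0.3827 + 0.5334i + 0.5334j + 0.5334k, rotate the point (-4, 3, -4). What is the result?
(-2.875, -4.966, 2.841)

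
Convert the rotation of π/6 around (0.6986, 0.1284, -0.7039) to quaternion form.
0.9659 + 0.1808i + 0.0332j - 0.1822k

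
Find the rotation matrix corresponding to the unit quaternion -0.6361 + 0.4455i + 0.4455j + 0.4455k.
[[0.2061, 0.9637, -0.1698], [-0.1698, 0.2061, 0.9637], [0.9637, -0.1698, 0.2061]]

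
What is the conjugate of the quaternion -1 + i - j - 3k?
-1 - i + j + 3k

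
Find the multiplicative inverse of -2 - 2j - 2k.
-0.1667 + 0.1667j + 0.1667k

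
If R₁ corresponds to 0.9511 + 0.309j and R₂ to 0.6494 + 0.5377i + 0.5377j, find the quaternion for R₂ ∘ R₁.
0.4515 + 0.5114i + 0.7121j + 0.1661k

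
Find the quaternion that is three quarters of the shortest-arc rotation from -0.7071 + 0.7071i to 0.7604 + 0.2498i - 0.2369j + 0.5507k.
-0.8636 + 0.0143i + 0.1992j - 0.463k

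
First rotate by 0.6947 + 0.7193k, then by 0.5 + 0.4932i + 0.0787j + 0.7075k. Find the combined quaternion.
-0.1616 + 0.3992i - 0.3001j + 0.8512k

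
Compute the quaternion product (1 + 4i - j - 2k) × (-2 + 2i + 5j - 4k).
-13 + 8i + 19j + 22k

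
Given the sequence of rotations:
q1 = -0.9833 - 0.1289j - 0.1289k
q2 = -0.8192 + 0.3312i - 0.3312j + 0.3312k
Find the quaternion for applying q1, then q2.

q2 · q1 = 0.8055 - 0.2403i + 0.474j - 0.2628k
0.8055 - 0.2403i + 0.474j - 0.2628k


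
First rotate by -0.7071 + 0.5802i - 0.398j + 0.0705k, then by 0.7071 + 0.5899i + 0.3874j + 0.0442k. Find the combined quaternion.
-0.6912 + 0.038i - 0.5713j - 0.441k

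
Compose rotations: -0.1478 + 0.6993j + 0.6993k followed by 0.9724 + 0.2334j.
-0.3069 + 0.1632i + 0.6455j + 0.68k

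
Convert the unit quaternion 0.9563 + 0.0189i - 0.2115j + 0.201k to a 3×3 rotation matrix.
[[0.8297, -0.3924, -0.3969], [0.3764, 0.9185, -0.1212], [0.4121, -0.0489, 0.9098]]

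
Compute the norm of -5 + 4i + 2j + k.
√46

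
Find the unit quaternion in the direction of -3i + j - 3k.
-0.6882i + 0.2294j - 0.6882k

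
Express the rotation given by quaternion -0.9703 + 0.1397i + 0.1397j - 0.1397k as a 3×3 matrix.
[[0.9219, -0.2321, -0.3101], [0.3101, 0.9219, 0.2321], [0.2321, -0.3101, 0.9219]]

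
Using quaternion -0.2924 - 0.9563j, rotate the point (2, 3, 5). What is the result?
(1.138, 3, -5.264)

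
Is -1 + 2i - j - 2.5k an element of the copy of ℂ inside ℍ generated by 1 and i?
No. The quaternion -1 + 2i - j - 2.5k has j-coefficient y = -1 and k-coefficient z = -2.5, not both zero, so it does not lie in the complex subalgebra spanned by 1 and i.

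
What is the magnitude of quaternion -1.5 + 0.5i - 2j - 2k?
3.24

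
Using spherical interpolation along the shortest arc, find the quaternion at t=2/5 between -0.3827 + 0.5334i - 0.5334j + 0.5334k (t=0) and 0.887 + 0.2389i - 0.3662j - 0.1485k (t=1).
-0.7932 + 0.2812i - 0.21j + 0.4977k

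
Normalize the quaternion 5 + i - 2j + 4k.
0.7372 + 0.1474i - 0.2949j + 0.5898k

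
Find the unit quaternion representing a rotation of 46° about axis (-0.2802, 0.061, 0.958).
0.9205 - 0.1095i + 0.0238j + 0.3743k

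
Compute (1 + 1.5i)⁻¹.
0.3077 - 0.4615i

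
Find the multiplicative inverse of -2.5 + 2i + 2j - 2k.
-0.137 - 0.1096i - 0.1096j + 0.1096k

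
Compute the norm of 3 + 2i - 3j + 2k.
√26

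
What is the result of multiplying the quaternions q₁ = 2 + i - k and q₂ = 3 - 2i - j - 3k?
5 - 2i + 3j - 10k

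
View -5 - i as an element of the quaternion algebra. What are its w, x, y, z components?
-5 - i + 0j + 0k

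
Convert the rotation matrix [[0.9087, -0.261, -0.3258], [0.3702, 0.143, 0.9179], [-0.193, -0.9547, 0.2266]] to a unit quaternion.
0.7547 - 0.6203i - 0.044j + 0.2091k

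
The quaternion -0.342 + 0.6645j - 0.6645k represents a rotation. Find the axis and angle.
axis = (0, √2/2, -√2/2), θ = 220°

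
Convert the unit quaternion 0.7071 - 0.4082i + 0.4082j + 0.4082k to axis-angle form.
axis = (-√3/3, √3/3, √3/3), θ = π/2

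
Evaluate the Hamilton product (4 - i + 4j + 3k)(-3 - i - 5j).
7 + 14i - 35j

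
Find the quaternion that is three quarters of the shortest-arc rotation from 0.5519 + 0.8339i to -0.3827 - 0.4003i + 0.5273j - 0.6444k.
0.4717 + 0.5687i - 0.4268j + 0.5215k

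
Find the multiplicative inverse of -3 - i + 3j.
-0.1579 + 0.0526i - 0.1579j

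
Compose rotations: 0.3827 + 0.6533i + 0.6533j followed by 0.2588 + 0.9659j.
-0.532 + 0.1691i + 0.5387j - 0.631k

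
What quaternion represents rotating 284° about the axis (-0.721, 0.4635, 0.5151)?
-0.788 - 0.4439i + 0.2854j + 0.3171k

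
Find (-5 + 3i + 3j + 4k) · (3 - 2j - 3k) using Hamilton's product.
3 + 8i + 28j + 21k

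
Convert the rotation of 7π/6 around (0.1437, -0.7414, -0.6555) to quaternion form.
-0.2588 + 0.1388i - 0.7161j - 0.6332k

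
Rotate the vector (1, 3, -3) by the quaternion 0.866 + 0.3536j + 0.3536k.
(-3.175, 2.112, -2.112)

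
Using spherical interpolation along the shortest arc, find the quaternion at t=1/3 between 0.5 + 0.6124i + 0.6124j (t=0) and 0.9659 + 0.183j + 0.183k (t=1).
0.7306 + 0.4442i + 0.5139j + 0.0697k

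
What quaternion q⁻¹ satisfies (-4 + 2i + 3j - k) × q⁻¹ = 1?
-0.1333 - 0.0667i - 0.1j + 0.0333k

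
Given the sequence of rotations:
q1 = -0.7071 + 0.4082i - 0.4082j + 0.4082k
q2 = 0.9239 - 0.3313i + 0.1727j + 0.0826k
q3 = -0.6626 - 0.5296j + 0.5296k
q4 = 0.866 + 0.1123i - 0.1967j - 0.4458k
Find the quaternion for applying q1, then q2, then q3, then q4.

q2 · q1 = -0.4813 + 0.7156i - 0.3303j + 0.3835k
q3 · q2 · q1 = -0.0591 - 0.5023i + 0.8527j - 0.13k
q4 · q3 · q2 · q1 = 0.115 - 0.0359i + 0.9886j - 0.0893k
0.115 - 0.0359i + 0.9886j - 0.0893k


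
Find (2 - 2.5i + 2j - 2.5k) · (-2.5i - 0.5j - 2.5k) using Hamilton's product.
-11.5 - 11.25i - j + 1.25k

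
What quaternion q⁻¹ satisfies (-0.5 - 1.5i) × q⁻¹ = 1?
-0.2 + 0.6i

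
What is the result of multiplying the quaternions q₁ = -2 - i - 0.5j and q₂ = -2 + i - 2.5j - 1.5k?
3.75 + 0.75i + 4.5j + 6k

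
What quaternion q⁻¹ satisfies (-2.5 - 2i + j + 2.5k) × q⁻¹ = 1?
-0.1429 + 0.1143i - 0.0571j - 0.1429k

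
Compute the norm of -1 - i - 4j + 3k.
√27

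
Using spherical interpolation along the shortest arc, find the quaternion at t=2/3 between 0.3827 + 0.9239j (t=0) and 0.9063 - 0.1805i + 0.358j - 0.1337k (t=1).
0.7866 - 0.1285i + 0.5965j - 0.0952k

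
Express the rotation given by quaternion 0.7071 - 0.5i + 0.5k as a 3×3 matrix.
[[0.5, -0.7071, -0.5], [0.7071, 0, 0.7071], [-0.5, -0.7071, 0.5]]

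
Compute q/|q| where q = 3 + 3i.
0.7071 + 0.7071i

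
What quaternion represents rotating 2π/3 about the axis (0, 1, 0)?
0.5 + 0.866j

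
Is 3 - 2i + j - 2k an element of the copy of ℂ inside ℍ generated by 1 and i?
No. The quaternion 3 - 2i + j - 2k has j-coefficient y = 1 and k-coefficient z = -2, not both zero, so it does not lie in the complex subalgebra spanned by 1 and i.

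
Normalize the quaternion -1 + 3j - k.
-0.3015 + 0.9045j - 0.3015k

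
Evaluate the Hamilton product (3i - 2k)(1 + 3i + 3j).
-9 + 9i - 6j + 7k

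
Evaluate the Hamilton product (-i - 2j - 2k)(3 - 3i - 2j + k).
-5 - 9i + j - 10k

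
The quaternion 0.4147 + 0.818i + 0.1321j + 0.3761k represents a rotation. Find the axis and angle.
axis = (0.8989, 0.1452, 0.4133), θ = 131°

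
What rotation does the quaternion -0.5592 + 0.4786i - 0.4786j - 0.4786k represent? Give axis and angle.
axis = (√3/3, -√3/3, -√3/3), θ = 248°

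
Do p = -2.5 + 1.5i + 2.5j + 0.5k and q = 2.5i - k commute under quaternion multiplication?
No: pq = -3.25 - 8.75i + 2.75j - 3.75k ≠ -3.25 - 3.75i - 2.75j + 8.75k = qp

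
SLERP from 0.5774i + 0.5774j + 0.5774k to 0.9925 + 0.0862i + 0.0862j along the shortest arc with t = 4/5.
0.9211 + 0.2483i + 0.2483j + 0.1683k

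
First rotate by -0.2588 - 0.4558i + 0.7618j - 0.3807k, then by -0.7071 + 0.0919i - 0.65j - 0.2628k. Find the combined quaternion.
0.62 + 0.7462i - 0.2157j + 0.1109k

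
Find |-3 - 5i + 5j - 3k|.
√68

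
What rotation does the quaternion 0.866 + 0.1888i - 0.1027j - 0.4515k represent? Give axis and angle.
axis = (0.3776, -0.2054, -0.9029), θ = π/3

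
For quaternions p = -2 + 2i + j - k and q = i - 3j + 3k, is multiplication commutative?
No: pq = 4 - 2i - j - 13k ≠ 4 - 2i + 13j + k = qp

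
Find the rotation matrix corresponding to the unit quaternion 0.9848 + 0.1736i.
[[1, 0, 0], [0, 0.9397, -0.3419], [0, 0.3419, 0.9397]]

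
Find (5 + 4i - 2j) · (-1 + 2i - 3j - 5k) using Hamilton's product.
-19 + 16i + 7j - 33k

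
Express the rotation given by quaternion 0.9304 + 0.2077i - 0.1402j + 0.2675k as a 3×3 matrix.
[[0.8176, -0.556, -0.1498], [0.4395, 0.7706, -0.4615], [0.372, 0.3115, 0.8744]]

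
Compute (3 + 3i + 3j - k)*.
3 - 3i - 3j + k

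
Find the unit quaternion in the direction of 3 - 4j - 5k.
0.4243 - 0.5657j - 0.7071k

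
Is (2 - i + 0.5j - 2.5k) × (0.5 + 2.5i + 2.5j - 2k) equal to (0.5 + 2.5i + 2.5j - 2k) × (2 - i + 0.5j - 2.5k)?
No: pq = -2.75 + 9.75i - 3j - 9k ≠ -2.75 - 0.75i + 13.5j - 1.5k = qp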